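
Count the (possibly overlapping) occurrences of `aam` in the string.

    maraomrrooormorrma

0

Sliding a length-3 window over the 18 characters (16 positions):
  (no match at any position)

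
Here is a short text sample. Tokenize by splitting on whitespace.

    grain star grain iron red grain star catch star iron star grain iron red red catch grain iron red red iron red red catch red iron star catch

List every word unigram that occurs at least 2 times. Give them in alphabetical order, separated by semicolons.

Unigram counts meeting the condition (at least 2 times):
  catch: 4
  grain: 5
  iron: 6
  red: 8
  star: 5

catch; grain; iron; red; star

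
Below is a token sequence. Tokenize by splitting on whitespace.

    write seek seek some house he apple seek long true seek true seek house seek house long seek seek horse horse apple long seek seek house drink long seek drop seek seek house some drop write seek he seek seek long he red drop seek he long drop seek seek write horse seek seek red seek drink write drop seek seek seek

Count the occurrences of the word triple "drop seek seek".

Scanning the 60 overlapping trigram windows for "drop seek seek":
  position 30–32: drop seek seek
  position 48–50: drop seek seek
  position 59–61: drop seek seek

3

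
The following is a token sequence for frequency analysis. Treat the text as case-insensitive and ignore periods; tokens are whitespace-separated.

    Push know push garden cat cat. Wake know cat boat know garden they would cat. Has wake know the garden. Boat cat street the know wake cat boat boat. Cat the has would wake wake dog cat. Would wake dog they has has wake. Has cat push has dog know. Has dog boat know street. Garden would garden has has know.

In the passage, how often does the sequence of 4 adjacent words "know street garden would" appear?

Scanning the 58 overlapping 4-gram windows for "know street garden would":
  position 54–57: know street garden would

1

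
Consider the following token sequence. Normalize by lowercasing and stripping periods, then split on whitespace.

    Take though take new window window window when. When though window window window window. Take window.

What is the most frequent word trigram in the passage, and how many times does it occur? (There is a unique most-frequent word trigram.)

Trigram frequencies (highest first):
  window window window: 3
  take though take: 1
  though take new: 1
  take new window: 1
  new window window: 1
  window window when: 1
  … (6 more, each ≤ 1)

"window window window", 3 times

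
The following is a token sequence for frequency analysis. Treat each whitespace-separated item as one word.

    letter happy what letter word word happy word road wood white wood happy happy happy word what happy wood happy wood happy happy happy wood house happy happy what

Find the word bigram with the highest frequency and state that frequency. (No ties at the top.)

"happy happy", 5 times

Bigram frequencies (highest first):
  happy happy: 5
  wood happy: 3
  happy wood: 3
  happy what: 2
  happy word: 2
  letter happy: 1
  … (12 more, each ≤ 1)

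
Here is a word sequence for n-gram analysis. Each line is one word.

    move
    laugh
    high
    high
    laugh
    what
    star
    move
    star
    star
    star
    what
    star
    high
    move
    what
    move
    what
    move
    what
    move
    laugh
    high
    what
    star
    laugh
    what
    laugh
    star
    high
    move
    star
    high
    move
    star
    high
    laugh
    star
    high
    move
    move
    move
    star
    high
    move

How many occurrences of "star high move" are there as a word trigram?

5

Scanning the 43 overlapping trigram windows for "star high move":
  position 13–15: star high move
  position 29–31: star high move
  position 32–34: star high move
  position 38–40: star high move
  position 43–45: star high move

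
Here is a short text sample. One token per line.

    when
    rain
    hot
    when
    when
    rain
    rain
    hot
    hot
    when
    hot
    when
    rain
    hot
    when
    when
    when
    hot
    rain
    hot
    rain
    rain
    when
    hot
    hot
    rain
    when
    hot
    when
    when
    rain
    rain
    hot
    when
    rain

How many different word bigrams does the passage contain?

35 tokens → 34 bigram windows in total.
Repeated bigrams (each contributes count−1 duplicates):
  hot when: 6
  rain hot: 5
  when rain: 5
  when hot: 4
  when when: 4
  hot rain: 3
  rain rain: 3
  hot hot: 2
  … (1 more repeated)
25 duplicate windows → 34 − 25 = 9 distinct.

9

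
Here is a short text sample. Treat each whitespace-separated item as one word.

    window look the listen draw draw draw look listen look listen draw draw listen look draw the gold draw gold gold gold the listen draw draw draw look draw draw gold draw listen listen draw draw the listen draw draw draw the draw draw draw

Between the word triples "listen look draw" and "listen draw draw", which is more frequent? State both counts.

"listen look draw": 1 occurrence
"listen draw draw": 5 occurrences

"listen draw draw" (5 vs 1)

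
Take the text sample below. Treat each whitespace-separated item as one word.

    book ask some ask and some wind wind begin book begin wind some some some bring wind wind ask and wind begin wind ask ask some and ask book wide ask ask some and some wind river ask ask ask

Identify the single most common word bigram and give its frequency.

"ask ask", 4 times

Bigram frequencies (highest first):
  ask ask: 4
  ask some: 3
  ask and: 2
  and some: 2
  some wind: 2
  wind wind: 2
  … (19 more, each ≤ 2)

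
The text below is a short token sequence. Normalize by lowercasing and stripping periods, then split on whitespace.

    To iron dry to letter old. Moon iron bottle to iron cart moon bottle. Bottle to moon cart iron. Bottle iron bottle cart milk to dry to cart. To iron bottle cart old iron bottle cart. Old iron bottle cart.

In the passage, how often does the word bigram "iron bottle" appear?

Scanning the 39 overlapping bigram windows for "iron bottle":
  position 8–9: iron bottle
  position 19–20: iron bottle
  position 21–22: iron bottle
  position 30–31: iron bottle
  position 34–35: iron bottle
  position 38–39: iron bottle

6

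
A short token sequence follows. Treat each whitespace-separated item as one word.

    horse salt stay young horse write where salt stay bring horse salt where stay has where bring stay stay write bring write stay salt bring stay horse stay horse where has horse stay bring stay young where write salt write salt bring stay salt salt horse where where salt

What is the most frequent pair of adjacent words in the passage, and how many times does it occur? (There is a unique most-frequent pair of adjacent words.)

"bring stay", 4 times

Bigram frequencies (highest first):
  bring stay: 4
  horse salt: 2
  salt stay: 2
  stay young: 2
  where salt: 2
  stay bring: 2
  … (28 more, each ≤ 2)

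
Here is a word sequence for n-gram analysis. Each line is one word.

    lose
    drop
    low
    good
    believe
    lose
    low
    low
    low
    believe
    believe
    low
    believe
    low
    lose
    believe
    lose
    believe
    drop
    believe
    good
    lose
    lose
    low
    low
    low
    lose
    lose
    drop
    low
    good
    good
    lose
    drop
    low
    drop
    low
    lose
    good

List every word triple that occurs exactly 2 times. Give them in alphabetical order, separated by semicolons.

Trigram counts meeting the condition (exactly 2 times):
  drop low good: 2
  lose low low: 2
  low low low: 2

drop low good; lose low low; low low low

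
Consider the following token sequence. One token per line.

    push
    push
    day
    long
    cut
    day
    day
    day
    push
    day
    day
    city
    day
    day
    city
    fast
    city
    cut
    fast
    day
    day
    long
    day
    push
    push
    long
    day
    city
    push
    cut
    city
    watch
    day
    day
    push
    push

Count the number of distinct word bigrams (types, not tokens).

21

36 tokens → 35 bigram windows in total.
Repeated bigrams (each contributes count−1 duplicates):
  day day: 6
  day city: 3
  day push: 3
  push push: 3
  day long: 2
  long day: 2
  push day: 2
14 duplicate windows → 35 − 14 = 21 distinct.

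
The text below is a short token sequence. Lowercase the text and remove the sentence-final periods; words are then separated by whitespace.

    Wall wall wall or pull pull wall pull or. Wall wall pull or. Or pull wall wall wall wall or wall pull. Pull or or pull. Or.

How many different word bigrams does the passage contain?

9

27 tokens → 26 bigram windows in total.
Repeated bigrams (each contributes count−1 duplicates):
  wall wall: 6
  pull or: 4
  or pull: 3
  wall pull: 3
  or or: 2
  or wall: 2
  pull pull: 2
  pull wall: 2
  … (1 more repeated)
17 duplicate windows → 26 − 17 = 9 distinct.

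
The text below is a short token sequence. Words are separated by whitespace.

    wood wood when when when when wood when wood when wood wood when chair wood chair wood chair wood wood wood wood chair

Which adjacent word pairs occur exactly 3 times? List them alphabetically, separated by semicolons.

Bigram counts meeting the condition (exactly 3 times):
  chair wood: 3
  when when: 3
  when wood: 3
  wood chair: 3

chair wood; when when; when wood; wood chair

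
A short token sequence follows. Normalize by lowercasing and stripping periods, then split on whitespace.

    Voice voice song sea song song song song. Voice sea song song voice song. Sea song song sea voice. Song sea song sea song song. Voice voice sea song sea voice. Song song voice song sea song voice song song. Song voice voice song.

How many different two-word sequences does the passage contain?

44 tokens → 43 bigram windows in total.
Repeated bigrams (each contributes count−1 duplicates):
  song song: 9
  sea song: 7
  song sea: 7
  voice song: 7
  song voice: 6
  voice voice: 3
  sea voice: 2
  voice sea: 2
35 duplicate windows → 43 − 35 = 8 distinct.

8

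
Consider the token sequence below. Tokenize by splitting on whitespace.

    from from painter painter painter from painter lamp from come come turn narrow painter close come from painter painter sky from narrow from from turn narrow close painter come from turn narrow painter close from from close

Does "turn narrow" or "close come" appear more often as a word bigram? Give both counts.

"turn narrow": 3 occurrences
"close come": 1 occurrence

"turn narrow" (3 vs 1)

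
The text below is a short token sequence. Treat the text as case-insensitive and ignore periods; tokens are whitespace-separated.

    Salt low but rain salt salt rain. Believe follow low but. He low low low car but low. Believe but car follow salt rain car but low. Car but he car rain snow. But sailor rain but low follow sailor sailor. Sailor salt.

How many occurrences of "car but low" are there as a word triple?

Scanning the 41 overlapping trigram windows for "car but low":
  position 16–18: car but low
  position 25–27: car but low

2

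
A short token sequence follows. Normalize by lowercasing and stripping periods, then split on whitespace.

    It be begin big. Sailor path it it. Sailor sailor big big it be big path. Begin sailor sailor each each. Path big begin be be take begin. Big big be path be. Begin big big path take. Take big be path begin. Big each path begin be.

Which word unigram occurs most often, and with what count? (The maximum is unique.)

Unigram frequencies (highest first):
  big: 11
  be: 8
  begin: 7
  path: 7
  sailor: 5
  it: 4
  … (2 more, each ≤ 3)

"big", 11 times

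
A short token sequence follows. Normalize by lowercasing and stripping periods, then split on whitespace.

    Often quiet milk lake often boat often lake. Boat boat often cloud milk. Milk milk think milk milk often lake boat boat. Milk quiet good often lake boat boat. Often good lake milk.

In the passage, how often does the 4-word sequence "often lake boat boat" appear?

3

Scanning the 30 overlapping 4-gram windows for "often lake boat boat":
  position 7–10: often lake boat boat
  position 19–22: often lake boat boat
  position 26–29: often lake boat boat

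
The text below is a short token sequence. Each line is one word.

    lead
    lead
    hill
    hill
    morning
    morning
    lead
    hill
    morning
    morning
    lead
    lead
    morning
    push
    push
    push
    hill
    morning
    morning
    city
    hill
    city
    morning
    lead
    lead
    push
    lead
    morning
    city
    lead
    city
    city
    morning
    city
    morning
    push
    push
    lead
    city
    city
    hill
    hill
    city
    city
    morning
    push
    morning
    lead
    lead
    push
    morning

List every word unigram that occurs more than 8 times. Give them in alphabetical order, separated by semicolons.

Unigram counts meeting the condition (more than 8 times):
  city: 10
  lead: 12
  morning: 14

city; lead; morning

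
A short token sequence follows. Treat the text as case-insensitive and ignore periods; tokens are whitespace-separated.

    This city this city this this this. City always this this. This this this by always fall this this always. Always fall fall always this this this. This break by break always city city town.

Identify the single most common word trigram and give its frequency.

"this this this", 6 times

Trigram frequencies (highest first):
  this this this: 6
  this city this: 2
  always this this: 2
  city this city: 1
  city this this: 1
  this this city: 1
  … (20 more, each ≤ 1)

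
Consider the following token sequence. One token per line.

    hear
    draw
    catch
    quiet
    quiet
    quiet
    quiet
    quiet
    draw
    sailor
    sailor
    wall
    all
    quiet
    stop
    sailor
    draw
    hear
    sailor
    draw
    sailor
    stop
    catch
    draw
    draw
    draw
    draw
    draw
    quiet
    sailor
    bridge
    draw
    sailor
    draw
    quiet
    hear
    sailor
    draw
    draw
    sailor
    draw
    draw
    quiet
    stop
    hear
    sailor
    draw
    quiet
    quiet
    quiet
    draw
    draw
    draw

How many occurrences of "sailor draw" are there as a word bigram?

Scanning the 52 overlapping bigram windows for "sailor draw":
  position 16–17: sailor draw
  position 19–20: sailor draw
  position 33–34: sailor draw
  position 37–38: sailor draw
  position 40–41: sailor draw
  position 46–47: sailor draw

6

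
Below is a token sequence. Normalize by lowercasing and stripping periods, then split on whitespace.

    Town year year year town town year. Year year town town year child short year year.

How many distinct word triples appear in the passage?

9

16 tokens → 14 trigram windows in total.
Repeated trigrams (each contributes count−1 duplicates):
  town town year: 2
  town year year: 2
  year town town: 2
  year year town: 2
  year year year: 2
5 duplicate windows → 14 − 5 = 9 distinct.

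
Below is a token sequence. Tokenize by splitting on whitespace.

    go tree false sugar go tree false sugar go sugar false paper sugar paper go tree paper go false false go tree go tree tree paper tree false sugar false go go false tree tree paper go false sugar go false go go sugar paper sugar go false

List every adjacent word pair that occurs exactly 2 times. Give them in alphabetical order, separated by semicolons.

Bigram counts meeting the condition (exactly 2 times):
  go go: 2
  go sugar: 2
  paper sugar: 2
  sugar false: 2
  sugar paper: 2
  tree tree: 2

go go; go sugar; paper sugar; sugar false; sugar paper; tree tree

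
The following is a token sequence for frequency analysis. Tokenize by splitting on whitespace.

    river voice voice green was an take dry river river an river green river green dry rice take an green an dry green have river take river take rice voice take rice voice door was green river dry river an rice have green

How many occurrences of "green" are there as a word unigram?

Scanning the 43 tokens for "green":
  position 4: green
  position 13: green
  position 15: green
  position 20: green
  position 23: green
  position 36: green
  position 43: green

7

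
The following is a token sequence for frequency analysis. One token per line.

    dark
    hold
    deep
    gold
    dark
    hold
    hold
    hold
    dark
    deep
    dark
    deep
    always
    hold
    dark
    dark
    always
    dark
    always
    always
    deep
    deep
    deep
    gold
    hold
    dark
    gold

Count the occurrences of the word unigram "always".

Scanning the 27 tokens for "always":
  position 13: always
  position 17: always
  position 19: always
  position 20: always

4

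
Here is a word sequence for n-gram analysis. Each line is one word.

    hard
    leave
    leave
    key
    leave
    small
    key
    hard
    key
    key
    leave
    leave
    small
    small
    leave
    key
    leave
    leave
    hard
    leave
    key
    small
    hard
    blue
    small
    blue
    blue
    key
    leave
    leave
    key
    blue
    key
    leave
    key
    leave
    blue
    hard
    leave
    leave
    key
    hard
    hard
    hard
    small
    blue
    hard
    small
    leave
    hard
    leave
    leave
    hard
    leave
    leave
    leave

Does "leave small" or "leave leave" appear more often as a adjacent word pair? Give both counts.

"leave small": 2 occurrences
"leave leave": 8 occurrences

"leave leave" (8 vs 2)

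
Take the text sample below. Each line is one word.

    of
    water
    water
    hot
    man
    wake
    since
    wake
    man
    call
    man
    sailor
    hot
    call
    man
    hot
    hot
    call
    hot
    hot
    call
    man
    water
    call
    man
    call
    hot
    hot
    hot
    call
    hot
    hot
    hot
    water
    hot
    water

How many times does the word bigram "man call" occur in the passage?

Scanning the 35 overlapping bigram windows for "man call":
  position 9–10: man call
  position 25–26: man call

2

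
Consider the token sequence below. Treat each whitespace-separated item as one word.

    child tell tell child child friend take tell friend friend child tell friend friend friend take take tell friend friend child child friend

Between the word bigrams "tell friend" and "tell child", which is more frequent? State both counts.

"tell friend": 3 occurrences
"tell child": 1 occurrence

"tell friend" (3 vs 1)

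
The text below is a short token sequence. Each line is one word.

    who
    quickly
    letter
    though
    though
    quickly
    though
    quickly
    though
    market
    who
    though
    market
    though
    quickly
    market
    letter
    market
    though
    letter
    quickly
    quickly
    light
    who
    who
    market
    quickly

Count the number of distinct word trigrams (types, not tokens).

27 tokens → 25 trigram windows in total.
Repeated trigrams (each contributes count−1 duplicates):
  though quickly though: 2
1 duplicate windows → 25 − 1 = 24 distinct.

24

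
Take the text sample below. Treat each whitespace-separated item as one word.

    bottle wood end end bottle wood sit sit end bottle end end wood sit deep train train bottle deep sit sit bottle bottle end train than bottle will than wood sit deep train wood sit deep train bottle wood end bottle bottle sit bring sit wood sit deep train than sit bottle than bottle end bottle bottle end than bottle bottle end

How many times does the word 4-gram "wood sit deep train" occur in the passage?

Scanning the 59 overlapping 4-gram windows for "wood sit deep train":
  position 13–16: wood sit deep train
  position 30–33: wood sit deep train
  position 34–37: wood sit deep train
  position 46–49: wood sit deep train

4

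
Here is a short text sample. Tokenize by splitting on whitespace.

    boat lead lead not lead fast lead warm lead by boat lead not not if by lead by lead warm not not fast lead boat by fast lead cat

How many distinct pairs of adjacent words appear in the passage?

20

29 tokens → 28 bigram windows in total.
Repeated bigrams (each contributes count−1 duplicates):
  fast lead: 3
  boat lead: 2
  by lead: 2
  lead by: 2
  lead not: 2
  lead warm: 2
  not not: 2
8 duplicate windows → 28 − 8 = 20 distinct.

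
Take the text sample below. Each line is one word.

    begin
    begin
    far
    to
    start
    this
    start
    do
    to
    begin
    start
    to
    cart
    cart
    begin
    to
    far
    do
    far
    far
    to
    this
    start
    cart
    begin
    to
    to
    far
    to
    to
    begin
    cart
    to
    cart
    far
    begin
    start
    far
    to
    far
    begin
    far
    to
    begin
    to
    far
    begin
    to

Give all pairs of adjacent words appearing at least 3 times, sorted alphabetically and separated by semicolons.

begin to; far begin; far to; to begin; to far

Bigram counts meeting the condition (at least 3 times):
  begin to: 4
  far begin: 3
  far to: 5
  to begin: 3
  to far: 4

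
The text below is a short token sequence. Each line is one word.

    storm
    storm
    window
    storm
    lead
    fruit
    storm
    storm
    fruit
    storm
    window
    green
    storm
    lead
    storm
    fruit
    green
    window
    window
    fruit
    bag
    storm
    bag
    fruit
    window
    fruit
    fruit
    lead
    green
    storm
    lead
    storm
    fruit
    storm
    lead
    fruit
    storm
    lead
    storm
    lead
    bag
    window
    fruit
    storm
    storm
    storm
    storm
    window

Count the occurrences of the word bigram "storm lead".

Scanning the 47 overlapping bigram windows for "storm lead":
  position 4–5: storm lead
  position 13–14: storm lead
  position 30–31: storm lead
  position 34–35: storm lead
  position 37–38: storm lead
  position 39–40: storm lead

6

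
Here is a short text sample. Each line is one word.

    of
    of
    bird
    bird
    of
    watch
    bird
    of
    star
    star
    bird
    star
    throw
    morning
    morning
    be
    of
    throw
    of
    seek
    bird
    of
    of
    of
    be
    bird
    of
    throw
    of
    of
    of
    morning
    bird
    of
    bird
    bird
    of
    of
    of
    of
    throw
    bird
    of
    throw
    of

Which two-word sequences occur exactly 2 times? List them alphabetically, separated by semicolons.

bird bird; of bird

Bigram counts meeting the condition (exactly 2 times):
  bird bird: 2
  of bird: 2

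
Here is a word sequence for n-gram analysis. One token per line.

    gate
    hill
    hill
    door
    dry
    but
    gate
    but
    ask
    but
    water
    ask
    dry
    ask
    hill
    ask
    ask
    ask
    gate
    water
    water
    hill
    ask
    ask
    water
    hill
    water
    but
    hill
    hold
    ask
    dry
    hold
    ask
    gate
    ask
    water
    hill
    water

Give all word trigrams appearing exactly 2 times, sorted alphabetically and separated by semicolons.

ask water hill; hill ask ask; water hill water

Trigram counts meeting the condition (exactly 2 times):
  ask water hill: 2
  hill ask ask: 2
  water hill water: 2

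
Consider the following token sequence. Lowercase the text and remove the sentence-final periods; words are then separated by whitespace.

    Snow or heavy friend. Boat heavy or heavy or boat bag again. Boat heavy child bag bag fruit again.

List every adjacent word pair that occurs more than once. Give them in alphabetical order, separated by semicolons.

Bigram counts meeting the condition (more than once):
  boat heavy: 2
  heavy or: 2
  or heavy: 2

boat heavy; heavy or; or heavy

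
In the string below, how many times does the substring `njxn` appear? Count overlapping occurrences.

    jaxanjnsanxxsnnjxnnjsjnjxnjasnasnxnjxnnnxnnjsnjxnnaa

4

Sliding a length-4 window over the 52 characters (49 positions):
  position 15–18: njxn
  position 23–26: njxn
  position 35–38: njxn
  position 46–49: njxn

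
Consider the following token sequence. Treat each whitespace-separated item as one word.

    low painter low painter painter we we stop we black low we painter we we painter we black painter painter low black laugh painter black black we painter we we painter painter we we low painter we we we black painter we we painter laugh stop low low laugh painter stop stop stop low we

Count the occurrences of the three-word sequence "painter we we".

Scanning the 53 overlapping trigram windows for "painter we we":
  position 5–7: painter we we
  position 13–15: painter we we
  position 28–30: painter we we
  position 32–34: painter we we
  position 36–38: painter we we
  position 41–43: painter we we

6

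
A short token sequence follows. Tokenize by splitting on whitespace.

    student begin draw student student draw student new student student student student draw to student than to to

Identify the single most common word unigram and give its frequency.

"student", 9 times

Unigram frequencies (highest first):
  student: 9
  draw: 3
  to: 3
  begin: 1
  new: 1
  than: 1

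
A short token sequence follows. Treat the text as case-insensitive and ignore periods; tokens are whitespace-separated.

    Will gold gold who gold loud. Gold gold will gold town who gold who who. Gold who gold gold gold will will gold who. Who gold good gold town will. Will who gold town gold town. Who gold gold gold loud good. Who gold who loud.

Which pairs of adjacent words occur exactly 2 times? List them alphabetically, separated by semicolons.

gold loud; gold will; town who; who who; will will

Bigram counts meeting the condition (exactly 2 times):
  gold loud: 2
  gold will: 2
  town who: 2
  who who: 2
  will will: 2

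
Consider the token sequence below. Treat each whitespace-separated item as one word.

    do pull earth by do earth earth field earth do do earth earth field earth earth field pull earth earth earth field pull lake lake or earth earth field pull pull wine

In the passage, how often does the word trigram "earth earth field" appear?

5

Scanning the 30 overlapping trigram windows for "earth earth field":
  position 6–8: earth earth field
  position 12–14: earth earth field
  position 15–17: earth earth field
  position 20–22: earth earth field
  position 27–29: earth earth field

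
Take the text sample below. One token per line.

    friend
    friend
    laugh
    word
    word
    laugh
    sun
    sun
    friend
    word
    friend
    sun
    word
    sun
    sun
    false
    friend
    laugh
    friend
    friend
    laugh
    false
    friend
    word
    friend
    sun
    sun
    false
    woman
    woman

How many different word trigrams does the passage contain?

30 tokens → 28 trigram windows in total.
Repeated trigrams (each contributes count−1 duplicates):
  friend friend laugh: 2
  friend word friend: 2
  sun sun false: 2
  word friend sun: 2
4 duplicate windows → 28 − 4 = 24 distinct.

24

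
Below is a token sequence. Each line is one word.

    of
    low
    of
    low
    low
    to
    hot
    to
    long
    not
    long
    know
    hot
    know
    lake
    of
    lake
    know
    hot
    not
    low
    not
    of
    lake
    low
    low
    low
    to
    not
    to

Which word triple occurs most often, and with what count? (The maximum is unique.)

Trigram frequencies (highest first):
  low low to: 2
  of low of: 1
  low of low: 1
  of low low: 1
  low to hot: 1
  to hot to: 1
  … (21 more, each ≤ 1)

"low low to", 2 times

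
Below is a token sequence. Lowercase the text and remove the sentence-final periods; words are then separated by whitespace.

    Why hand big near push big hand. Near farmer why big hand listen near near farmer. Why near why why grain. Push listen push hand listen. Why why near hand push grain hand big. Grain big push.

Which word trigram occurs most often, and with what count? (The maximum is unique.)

Trigram frequencies (highest first):
  near farmer why: 2
  why hand big: 1
  hand big near: 1
  big near push: 1
  near push big: 1
  push big hand: 1
  … (28 more, each ≤ 1)

"near farmer why", 2 times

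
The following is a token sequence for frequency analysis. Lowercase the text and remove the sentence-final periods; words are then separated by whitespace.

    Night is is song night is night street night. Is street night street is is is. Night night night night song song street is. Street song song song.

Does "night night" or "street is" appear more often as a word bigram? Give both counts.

"night night": 3 occurrences
"street is": 2 occurrences

"night night" (3 vs 2)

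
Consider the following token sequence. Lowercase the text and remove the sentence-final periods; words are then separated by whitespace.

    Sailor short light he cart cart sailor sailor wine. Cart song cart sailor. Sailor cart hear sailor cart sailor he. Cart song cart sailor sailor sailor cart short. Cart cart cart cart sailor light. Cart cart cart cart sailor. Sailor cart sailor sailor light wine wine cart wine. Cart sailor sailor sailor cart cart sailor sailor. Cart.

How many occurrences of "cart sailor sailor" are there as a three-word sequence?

Scanning the 55 overlapping trigram windows for "cart sailor sailor":
  position 6–8: cart sailor sailor
  position 12–14: cart sailor sailor
  position 23–25: cart sailor sailor
  position 38–40: cart sailor sailor
  position 41–43: cart sailor sailor
  position 49–51: cart sailor sailor
  position 54–56: cart sailor sailor

7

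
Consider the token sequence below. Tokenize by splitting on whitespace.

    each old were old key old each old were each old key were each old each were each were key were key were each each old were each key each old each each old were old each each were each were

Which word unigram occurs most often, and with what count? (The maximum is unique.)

"each", 15 times

Unigram frequencies (highest first):
  each: 15
  were: 11
  old: 10
  key: 5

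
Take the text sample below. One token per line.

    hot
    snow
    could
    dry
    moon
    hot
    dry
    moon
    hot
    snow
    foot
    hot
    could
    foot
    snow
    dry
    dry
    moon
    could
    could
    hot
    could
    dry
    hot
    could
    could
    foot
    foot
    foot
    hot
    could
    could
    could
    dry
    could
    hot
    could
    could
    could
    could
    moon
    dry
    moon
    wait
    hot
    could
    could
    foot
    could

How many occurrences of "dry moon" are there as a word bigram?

Scanning the 48 overlapping bigram windows for "dry moon":
  position 4–5: dry moon
  position 7–8: dry moon
  position 17–18: dry moon
  position 42–43: dry moon

4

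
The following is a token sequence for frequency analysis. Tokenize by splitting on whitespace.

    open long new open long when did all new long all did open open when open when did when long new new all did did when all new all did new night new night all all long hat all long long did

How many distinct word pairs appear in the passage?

30

42 tokens → 41 bigram windows in total.
Repeated bigrams (each contributes count−1 duplicates):
  all did: 3
  all long: 2
  all new: 2
  did when: 2
  long new: 2
  new all: 2
  new night: 2
  open long: 2
  … (2 more repeated)
11 duplicate windows → 41 − 11 = 30 distinct.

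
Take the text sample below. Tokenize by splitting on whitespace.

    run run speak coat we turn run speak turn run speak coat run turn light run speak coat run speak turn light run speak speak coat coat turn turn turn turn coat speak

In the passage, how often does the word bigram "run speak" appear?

Scanning the 32 overlapping bigram windows for "run speak":
  position 2–3: run speak
  position 7–8: run speak
  position 10–11: run speak
  position 16–17: run speak
  position 19–20: run speak
  position 23–24: run speak

6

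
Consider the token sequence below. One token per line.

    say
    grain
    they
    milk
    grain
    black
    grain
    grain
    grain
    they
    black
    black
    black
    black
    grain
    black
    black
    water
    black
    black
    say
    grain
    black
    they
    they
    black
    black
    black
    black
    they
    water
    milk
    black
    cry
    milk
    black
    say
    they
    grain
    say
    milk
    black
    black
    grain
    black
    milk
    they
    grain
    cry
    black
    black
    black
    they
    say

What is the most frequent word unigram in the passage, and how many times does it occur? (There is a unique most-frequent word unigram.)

Unigram frequencies (highest first):
  black: 22
  grain: 10
  they: 8
  say: 5
  milk: 5
  water: 2
  … (1 more, each ≤ 2)

"black", 22 times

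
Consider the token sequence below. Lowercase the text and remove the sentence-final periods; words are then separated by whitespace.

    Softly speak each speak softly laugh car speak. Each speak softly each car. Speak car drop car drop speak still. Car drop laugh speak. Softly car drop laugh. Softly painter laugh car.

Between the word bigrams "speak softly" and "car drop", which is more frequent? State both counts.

"car drop" (4 vs 3)

"speak softly": 3 occurrences
"car drop": 4 occurrences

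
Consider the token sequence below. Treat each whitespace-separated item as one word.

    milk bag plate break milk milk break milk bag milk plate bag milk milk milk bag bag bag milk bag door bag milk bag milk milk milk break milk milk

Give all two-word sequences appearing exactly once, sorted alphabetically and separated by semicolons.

bag door; bag plate; door bag; milk plate; plate bag; plate break

Bigram counts meeting the condition (exactly once):
  bag door: 1
  bag plate: 1
  door bag: 1
  milk plate: 1
  plate bag: 1
  plate break: 1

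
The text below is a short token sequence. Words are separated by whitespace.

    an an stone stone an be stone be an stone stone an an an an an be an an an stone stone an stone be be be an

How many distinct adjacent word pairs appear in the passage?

28 tokens → 27 bigram windows in total.
Repeated bigrams (each contributes count−1 duplicates):
  an an: 7
  an stone: 4
  be an: 3
  stone an: 3
  stone stone: 3
  an be: 2
  be be: 2
  stone be: 2
18 duplicate windows → 27 − 18 = 9 distinct.

9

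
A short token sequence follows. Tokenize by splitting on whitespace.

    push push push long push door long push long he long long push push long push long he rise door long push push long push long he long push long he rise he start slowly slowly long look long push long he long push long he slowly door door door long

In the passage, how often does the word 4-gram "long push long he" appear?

Scanning the 48 overlapping 4-gram windows for "long push long he":
  position 7–10: long push long he
  position 15–18: long push long he
  position 24–27: long push long he
  position 28–31: long push long he
  position 39–42: long push long he
  position 43–46: long push long he

6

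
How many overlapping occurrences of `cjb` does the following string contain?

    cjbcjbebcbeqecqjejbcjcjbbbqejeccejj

Sliding a length-3 window over the 35 characters (33 positions):
  position 1–3: cjb
  position 4–6: cjb
  position 22–24: cjb

3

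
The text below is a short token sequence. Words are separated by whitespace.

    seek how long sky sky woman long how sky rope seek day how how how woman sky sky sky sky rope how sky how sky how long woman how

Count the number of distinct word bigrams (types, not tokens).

19

29 tokens → 28 bigram windows in total.
Repeated bigrams (each contributes count−1 duplicates):
  sky sky: 4
  how sky: 3
  how how: 2
  how long: 2
  sky how: 2
  sky rope: 2
9 duplicate windows → 28 − 9 = 19 distinct.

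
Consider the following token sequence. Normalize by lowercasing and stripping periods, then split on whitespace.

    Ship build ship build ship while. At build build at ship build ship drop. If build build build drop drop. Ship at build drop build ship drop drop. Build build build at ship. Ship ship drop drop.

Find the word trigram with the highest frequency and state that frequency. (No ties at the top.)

Trigram frequencies (highest first):
  ship build ship: 3
  build build at: 2
  build at ship: 2
  build ship drop: 2
  build build build: 2
  ship drop drop: 2
  … (22 more, each ≤ 1)

"ship build ship", 3 times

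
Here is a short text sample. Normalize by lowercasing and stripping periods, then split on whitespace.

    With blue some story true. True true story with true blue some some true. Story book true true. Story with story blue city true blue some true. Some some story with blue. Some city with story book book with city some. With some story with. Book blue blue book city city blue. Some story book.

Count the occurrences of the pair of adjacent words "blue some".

Scanning the 54 overlapping bigram windows for "blue some":
  position 2–3: blue some
  position 11–12: blue some
  position 25–26: blue some
  position 32–33: blue some
  position 52–53: blue some

5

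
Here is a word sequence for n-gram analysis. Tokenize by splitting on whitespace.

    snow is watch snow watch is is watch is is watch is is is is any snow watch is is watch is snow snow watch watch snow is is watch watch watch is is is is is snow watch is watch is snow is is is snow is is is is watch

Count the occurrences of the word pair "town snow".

0

Scanning the 51 overlapping bigram windows for "town snow":
  (none found)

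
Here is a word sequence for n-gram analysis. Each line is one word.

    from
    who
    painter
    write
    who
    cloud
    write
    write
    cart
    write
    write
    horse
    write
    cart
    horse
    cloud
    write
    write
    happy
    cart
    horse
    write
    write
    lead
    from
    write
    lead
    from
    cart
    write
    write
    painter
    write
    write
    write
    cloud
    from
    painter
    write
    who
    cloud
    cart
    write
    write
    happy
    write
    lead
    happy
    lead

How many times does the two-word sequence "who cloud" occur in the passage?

Scanning the 48 overlapping bigram windows for "who cloud":
  position 5–6: who cloud
  position 40–41: who cloud

2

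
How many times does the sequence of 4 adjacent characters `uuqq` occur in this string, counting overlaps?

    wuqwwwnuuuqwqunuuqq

1

Sliding a length-4 window over the 19 characters (16 positions):
  position 16–19: uuqq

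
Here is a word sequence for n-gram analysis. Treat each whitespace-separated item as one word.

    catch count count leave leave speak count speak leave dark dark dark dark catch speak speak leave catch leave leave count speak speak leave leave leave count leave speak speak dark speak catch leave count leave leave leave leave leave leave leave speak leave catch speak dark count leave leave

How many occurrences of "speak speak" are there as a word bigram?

3

Scanning the 49 overlapping bigram windows for "speak speak":
  position 15–16: speak speak
  position 22–23: speak speak
  position 29–30: speak speak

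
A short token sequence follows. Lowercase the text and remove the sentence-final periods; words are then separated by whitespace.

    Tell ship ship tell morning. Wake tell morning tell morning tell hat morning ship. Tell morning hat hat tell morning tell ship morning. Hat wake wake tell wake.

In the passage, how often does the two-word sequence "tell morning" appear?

5

Scanning the 27 overlapping bigram windows for "tell morning":
  position 4–5: tell morning
  position 7–8: tell morning
  position 9–10: tell morning
  position 15–16: tell morning
  position 19–20: tell morning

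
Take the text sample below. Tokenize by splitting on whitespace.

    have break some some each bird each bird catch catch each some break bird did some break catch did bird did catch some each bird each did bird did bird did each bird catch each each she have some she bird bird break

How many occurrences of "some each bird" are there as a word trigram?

Scanning the 41 overlapping trigram windows for "some each bird":
  position 4–6: some each bird
  position 23–25: some each bird

2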